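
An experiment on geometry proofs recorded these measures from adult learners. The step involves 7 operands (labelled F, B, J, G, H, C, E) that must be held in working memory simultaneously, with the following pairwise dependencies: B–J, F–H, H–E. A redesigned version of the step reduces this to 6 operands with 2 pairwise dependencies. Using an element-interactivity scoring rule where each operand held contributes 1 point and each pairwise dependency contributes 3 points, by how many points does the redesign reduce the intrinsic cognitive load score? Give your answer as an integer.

4

Original: 7 × 1 + 3 × 3 = 7 + 9 = 16.
Redesigned: 6 × 1 + 2 × 3 = 6 + 6 = 12.
Reduction = 16 − 12 = 4.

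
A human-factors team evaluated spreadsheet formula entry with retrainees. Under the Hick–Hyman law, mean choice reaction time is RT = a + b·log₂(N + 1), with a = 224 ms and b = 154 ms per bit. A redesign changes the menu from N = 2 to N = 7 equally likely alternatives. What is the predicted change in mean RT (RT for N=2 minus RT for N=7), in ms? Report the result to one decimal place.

RT(2) = 224 + 154·log₂(3) = 224 + 154·1.5850 = 468.0900 ms.
RT(7) = 224 + 154·log₂(8) = 224 + 154·3.0000 = 686.0000 ms.
Difference = 468.0900 − 686.0000 = -217.9100 ≈ -217.9 ms.

-217.9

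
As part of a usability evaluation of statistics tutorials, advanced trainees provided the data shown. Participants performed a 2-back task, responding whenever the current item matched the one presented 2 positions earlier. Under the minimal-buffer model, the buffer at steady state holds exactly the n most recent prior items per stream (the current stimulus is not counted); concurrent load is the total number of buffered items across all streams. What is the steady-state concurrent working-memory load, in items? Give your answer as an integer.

The buffer holds the 2 most recent prior items.
Steady-state concurrent load = 2 items.

2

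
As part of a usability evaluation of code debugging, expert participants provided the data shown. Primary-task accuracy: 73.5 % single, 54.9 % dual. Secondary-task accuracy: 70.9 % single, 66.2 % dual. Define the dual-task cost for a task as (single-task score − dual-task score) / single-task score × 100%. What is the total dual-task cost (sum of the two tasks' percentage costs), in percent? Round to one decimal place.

31.9

Primary cost = (73.5 − 54.9) / 73.5 × 100% = 25.3061%.
Secondary cost = (70.9 − 66.2) / 70.9 × 100% = 6.6291%.
Total = 25.3061% + 6.6291% = 31.9352% ≈ 31.9%.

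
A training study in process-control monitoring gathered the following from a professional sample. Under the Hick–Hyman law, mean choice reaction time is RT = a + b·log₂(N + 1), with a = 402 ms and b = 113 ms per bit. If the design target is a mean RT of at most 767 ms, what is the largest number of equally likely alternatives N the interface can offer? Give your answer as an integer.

Set 402 + 113·log₂(N + 1) ≤ 767.
log₂(N + 1) ≤ (767 − 402) / 113 = 3.2301.
N + 1 ≤ 2^3.2301 = 9.3833.
N ≤ 8.3833, so the largest integer N is 8.

8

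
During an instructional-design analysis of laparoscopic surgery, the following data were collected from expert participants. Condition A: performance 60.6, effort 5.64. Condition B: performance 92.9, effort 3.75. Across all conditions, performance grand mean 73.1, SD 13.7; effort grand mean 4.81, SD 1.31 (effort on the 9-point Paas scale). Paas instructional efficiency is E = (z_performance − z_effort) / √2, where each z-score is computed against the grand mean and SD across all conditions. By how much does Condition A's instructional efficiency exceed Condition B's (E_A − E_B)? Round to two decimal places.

Condition A: z_P = (60.6 − 73.1)/13.7 = -0.9124; z_E = (5.64 − 4.81)/1.31 = 0.6336; E_A = (-0.9124 − 0.6336)/√2 = -1.0932.
Condition B: z_P = (92.9 − 73.1)/13.7 = 1.4453; z_E = (3.75 − 4.81)/1.31 = -0.8092; E_B = (1.4453 − (-0.8092))/√2 = 1.5942.
E_A − E_B = -1.0932 − 1.5942 = -2.6874 ≈ -2.69.

-2.69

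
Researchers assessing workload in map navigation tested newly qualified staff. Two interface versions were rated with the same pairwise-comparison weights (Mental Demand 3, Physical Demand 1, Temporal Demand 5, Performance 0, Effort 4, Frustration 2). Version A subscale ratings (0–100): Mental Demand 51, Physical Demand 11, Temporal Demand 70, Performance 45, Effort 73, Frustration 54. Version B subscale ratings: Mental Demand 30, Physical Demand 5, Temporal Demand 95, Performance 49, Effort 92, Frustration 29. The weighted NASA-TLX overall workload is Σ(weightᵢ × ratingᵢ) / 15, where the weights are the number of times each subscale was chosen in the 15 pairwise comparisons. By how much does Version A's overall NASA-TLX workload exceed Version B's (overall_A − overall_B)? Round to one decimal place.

-5.5

Version A weighted sum = 3·51 + 1·11 + 5·70 + 0·45 + 4·73 + 2·54 = 153 + 11 + 350 + 0 + 292 + 108 = 914; overall_A = 914/15 = 60.9333.
Version B weighted sum = 3·30 + 1·5 + 5·95 + 0·49 + 4·92 + 2·29 = 90 + 5 + 475 + 0 + 368 + 58 = 996; overall_B = 996/15 = 66.4000.
Difference = 60.9333 − 66.4000 = -5.4667 ≈ -5.5.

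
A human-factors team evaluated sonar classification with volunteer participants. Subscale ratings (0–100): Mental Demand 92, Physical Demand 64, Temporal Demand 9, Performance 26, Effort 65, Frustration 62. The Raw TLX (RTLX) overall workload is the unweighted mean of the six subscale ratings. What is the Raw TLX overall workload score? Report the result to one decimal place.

53.0

Sum of ratings = 92 + 64 + 9 + 26 + 65 + 62 = 318.
RTLX = 318 / 6 = 53.0000 ≈ 53.0.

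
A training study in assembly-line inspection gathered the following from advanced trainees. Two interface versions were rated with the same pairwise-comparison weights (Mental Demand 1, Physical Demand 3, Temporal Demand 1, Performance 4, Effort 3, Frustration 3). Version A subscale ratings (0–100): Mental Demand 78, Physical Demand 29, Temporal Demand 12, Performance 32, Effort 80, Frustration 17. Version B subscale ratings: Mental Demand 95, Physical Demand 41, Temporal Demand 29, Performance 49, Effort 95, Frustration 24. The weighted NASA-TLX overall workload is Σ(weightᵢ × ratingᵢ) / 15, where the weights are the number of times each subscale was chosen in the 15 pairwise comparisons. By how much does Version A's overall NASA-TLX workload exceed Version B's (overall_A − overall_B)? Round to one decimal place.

Version A weighted sum = 1·78 + 3·29 + 1·12 + 4·32 + 3·80 + 3·17 = 78 + 87 + 12 + 128 + 240 + 51 = 596; overall_A = 596/15 = 39.7333.
Version B weighted sum = 1·95 + 3·41 + 1·29 + 4·49 + 3·95 + 3·24 = 95 + 123 + 29 + 196 + 285 + 72 = 800; overall_B = 800/15 = 53.3333.
Difference = 39.7333 − 53.3333 = -13.6000 ≈ -13.6.

-13.6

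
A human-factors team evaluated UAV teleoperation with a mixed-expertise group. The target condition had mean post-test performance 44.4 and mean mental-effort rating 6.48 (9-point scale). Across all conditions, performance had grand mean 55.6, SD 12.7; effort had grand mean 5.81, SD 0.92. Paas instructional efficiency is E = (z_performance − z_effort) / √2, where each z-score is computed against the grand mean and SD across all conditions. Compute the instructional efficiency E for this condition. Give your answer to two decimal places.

-1.14

z_performance = (44.4 − 55.6) / 12.7 = -11.2000 / 12.7 = -0.8819.
z_effort = (6.48 − 5.81) / 0.92 = 0.6700 / 0.92 = 0.7283.
z_P − z_E = -0.8819 − 0.7283 = -1.6102.
E = -1.6102 / √2 = -1.6102 / 1.41421 = -1.1386 ≈ -1.14.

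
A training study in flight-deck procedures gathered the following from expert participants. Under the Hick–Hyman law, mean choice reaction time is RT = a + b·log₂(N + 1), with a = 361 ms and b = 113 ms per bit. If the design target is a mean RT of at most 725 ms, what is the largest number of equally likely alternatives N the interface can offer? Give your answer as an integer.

8

Set 361 + 113·log₂(N + 1) ≤ 725.
log₂(N + 1) ≤ (725 − 361) / 113 = 3.2212.
N + 1 ≤ 2^3.2212 = 9.3256.
N ≤ 8.3256, so the largest integer N is 8.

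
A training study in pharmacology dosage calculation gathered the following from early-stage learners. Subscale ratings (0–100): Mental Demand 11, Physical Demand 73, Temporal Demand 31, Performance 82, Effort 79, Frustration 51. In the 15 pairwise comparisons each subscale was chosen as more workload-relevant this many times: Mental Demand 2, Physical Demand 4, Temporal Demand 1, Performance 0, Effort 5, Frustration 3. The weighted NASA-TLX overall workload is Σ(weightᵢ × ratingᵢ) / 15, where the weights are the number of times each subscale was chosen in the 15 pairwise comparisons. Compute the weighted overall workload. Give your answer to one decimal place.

59.5

The tallies are the weights (they sum to 15).
Weighted sum = 2·11 + 4·73 + 1·31 + 0·82 + 5·79 + 3·51
            = 22 + 292 + 31 + 0 + 395 + 153 = 893.
Overall workload = 893 / 15 = 59.5333 ≈ 59.5.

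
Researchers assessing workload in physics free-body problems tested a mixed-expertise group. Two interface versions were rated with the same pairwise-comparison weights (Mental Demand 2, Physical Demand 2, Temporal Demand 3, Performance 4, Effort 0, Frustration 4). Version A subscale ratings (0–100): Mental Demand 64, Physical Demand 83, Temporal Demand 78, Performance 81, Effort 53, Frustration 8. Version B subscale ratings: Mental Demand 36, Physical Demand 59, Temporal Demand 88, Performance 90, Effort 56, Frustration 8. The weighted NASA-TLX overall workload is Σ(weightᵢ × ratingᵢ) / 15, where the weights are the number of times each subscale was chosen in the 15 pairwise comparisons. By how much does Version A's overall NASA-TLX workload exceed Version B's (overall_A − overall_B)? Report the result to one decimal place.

Version A weighted sum = 2·64 + 2·83 + 3·78 + 4·81 + 0·53 + 4·8 = 128 + 166 + 234 + 324 + 0 + 32 = 884; overall_A = 884/15 = 58.9333.
Version B weighted sum = 2·36 + 2·59 + 3·88 + 4·90 + 0·56 + 4·8 = 72 + 118 + 264 + 360 + 0 + 32 = 846; overall_B = 846/15 = 56.4000.
Difference = 58.9333 − 56.4000 = 2.5333 ≈ 2.5.

2.5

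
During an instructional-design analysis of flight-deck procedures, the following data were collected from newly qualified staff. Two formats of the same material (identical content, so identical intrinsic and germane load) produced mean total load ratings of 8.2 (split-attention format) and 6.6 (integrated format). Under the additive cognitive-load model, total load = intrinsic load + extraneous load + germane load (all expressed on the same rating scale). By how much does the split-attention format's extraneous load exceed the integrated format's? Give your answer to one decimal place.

Intrinsic and germane load are equal across formats, so the difference in total load equals the difference in extraneous load.
Extraneous-load difference = 8.2 − 6.6 = 1.6.

1.6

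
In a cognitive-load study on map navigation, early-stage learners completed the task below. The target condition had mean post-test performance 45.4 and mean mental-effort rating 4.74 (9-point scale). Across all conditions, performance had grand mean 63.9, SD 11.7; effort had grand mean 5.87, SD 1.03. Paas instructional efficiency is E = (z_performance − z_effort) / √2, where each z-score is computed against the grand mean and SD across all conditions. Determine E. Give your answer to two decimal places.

z_performance = (45.4 − 63.9) / 11.7 = -18.5000 / 11.7 = -1.5812.
z_effort = (4.74 − 5.87) / 1.03 = -1.1300 / 1.03 = -1.0971.
z_P − z_E = -1.5812 − (-1.0971) = -0.4841.
E = -0.4841 / √2 = -0.4841 / 1.41421 = -0.3423 ≈ -0.34.

-0.34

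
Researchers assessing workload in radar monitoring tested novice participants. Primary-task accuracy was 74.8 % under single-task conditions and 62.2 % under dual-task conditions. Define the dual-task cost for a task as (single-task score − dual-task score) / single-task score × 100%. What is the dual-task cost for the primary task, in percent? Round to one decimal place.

Cost = (74.8 − 62.2) / 74.8 × 100%
     = 12.6000 / 74.8 × 100% = 16.8449%.
≈ 16.8%.

16.8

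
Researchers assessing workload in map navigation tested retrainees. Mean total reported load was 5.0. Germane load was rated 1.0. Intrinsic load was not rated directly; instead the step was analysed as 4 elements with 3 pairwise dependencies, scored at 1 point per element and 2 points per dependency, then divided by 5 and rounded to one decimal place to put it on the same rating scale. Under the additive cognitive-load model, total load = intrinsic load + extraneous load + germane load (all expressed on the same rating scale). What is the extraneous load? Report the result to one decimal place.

Intrinsic (element-interactivity): (4 × 1 + 3 × 2) / 5 = 10 / 5 = 2.0000 → 2.0.
extraneous load = total − intrinsic − germane
             = 5.0 − 2.0 − 1.0 = 2.0.

2.0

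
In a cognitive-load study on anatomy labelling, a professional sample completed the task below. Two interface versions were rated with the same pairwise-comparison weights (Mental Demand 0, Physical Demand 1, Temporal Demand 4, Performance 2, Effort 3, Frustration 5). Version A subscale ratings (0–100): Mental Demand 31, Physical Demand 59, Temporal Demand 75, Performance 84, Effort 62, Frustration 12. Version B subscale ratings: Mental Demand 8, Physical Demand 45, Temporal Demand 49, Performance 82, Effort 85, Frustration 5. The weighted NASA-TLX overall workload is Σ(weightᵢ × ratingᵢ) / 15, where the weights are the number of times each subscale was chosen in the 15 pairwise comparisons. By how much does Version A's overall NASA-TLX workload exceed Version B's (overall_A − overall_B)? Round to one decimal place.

5.9

Version A weighted sum = 0·31 + 1·59 + 4·75 + 2·84 + 3·62 + 5·12 = 0 + 59 + 300 + 168 + 186 + 60 = 773; overall_A = 773/15 = 51.5333.
Version B weighted sum = 0·8 + 1·45 + 4·49 + 2·82 + 3·85 + 5·5 = 0 + 45 + 196 + 164 + 255 + 25 = 685; overall_B = 685/15 = 45.6667.
Difference = 51.5333 − 45.6667 = 5.8666 ≈ 5.9.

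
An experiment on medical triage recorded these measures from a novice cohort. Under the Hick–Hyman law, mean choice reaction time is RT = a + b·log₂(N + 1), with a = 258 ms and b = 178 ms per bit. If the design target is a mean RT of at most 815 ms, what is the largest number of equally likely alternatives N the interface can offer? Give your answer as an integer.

Set 258 + 178·log₂(N + 1) ≤ 815.
log₂(N + 1) ≤ (815 − 258) / 178 = 3.1292.
N + 1 ≤ 2^3.1292 = 8.7495.
N ≤ 7.7495, so the largest integer N is 7.

7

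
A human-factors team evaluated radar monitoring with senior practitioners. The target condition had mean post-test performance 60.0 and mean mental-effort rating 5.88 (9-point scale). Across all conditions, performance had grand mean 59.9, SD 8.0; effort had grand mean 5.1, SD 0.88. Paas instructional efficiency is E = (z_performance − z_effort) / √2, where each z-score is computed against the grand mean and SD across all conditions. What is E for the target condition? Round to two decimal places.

z_performance = (60.0 − 59.9) / 8.0 = 0.1000 / 8.0 = 0.0125.
z_effort = (5.88 − 5.1) / 0.88 = 0.7800 / 0.88 = 0.8864.
z_P − z_E = 0.0125 − 0.8864 = -0.8739.
E = -0.8739 / √2 = -0.8739 / 1.41421 = -0.6179 ≈ -0.62.

-0.62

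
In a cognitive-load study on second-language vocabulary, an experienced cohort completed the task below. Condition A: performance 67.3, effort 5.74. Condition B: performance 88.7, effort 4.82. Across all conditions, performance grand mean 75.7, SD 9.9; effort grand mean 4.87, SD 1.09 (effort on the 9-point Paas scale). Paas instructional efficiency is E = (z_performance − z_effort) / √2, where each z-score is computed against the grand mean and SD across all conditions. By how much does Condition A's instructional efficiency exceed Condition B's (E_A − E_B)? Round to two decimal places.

Condition A: z_P = (67.3 − 75.7)/9.9 = -0.8485; z_E = (5.74 − 4.87)/1.09 = 0.7982; E_A = (-0.8485 − 0.7982)/√2 = -1.1644.
Condition B: z_P = (88.7 − 75.7)/9.9 = 1.3131; z_E = (4.82 − 4.87)/1.09 = -0.0459; E_B = (1.3131 − (-0.0459))/√2 = 0.9610.
E_A − E_B = -1.1644 − 0.9610 = -2.1254 ≈ -2.13.

-2.13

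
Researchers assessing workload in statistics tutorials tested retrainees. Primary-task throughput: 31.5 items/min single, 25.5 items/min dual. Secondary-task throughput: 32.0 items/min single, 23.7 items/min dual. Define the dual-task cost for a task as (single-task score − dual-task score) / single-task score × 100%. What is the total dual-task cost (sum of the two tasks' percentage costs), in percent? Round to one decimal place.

45.0

Primary cost = (31.5 − 25.5) / 31.5 × 100% = 19.0476%.
Secondary cost = (32.0 − 23.7) / 32.0 × 100% = 25.9375%.
Total = 19.0476% + 25.9375% = 44.9851% ≈ 45.0%.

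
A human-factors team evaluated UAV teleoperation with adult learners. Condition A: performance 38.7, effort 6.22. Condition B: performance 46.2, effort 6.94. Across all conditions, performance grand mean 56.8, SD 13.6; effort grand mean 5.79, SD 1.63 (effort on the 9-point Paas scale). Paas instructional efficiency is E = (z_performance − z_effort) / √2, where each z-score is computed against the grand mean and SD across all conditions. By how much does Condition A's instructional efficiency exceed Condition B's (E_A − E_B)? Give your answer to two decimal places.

Condition A: z_P = (38.7 − 56.8)/13.6 = -1.3309; z_E = (6.22 − 5.79)/1.63 = 0.2638; E_A = (-1.3309 − 0.2638)/√2 = -1.1276.
Condition B: z_P = (46.2 − 56.8)/13.6 = -0.7794; z_E = (6.94 − 5.79)/1.63 = 0.7055; E_B = (-0.7794 − 0.7055)/√2 = -1.0500.
E_A − E_B = -1.1276 − (-1.0500) = -0.0776 ≈ -0.08.

-0.08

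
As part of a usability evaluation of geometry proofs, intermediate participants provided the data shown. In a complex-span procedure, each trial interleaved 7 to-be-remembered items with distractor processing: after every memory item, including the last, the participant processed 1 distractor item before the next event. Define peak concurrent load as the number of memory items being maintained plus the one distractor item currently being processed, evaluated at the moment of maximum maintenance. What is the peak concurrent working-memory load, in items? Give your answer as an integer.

8

Maintenance is greatest during the distractor(s) after memory item 7: all 7 memory items are being held.
One distractor item is concurrently being processed.
Peak concurrent load = 7 + 1 = 8 items.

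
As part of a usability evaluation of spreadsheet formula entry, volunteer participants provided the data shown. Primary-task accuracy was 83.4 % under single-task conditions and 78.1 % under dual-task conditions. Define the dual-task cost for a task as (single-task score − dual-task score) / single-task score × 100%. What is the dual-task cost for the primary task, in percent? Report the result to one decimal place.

Cost = (83.4 − 78.1) / 83.4 × 100%
     = 5.3000 / 83.4 × 100% = 6.3549%.
≈ 6.4%.

6.4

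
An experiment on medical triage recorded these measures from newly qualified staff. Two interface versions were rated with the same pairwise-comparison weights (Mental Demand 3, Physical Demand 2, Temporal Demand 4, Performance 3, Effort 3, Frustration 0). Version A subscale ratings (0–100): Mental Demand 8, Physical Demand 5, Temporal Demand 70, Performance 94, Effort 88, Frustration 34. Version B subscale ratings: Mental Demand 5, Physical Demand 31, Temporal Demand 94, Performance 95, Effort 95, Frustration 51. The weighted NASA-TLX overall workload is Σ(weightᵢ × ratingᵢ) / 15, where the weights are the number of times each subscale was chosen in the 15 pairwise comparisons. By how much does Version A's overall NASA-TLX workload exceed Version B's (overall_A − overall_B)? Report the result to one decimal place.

-10.9

Version A weighted sum = 3·8 + 2·5 + 4·70 + 3·94 + 3·88 + 0·34 = 24 + 10 + 280 + 282 + 264 + 0 = 860; overall_A = 860/15 = 57.3333.
Version B weighted sum = 3·5 + 2·31 + 4·94 + 3·95 + 3·95 + 0·51 = 15 + 62 + 376 + 285 + 285 + 0 = 1023; overall_B = 1023/15 = 68.2000.
Difference = 57.3333 − 68.2000 = -10.8667 ≈ -10.9.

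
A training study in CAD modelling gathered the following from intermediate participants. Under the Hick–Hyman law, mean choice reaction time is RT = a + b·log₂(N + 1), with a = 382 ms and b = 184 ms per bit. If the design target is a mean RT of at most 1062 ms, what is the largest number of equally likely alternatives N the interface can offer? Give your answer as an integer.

11

Set 382 + 184·log₂(N + 1) ≤ 1062.
log₂(N + 1) ≤ (1062 − 382) / 184 = 3.6957.
N + 1 ≤ 2^3.6957 = 12.9574.
N ≤ 11.9574, so the largest integer N is 11.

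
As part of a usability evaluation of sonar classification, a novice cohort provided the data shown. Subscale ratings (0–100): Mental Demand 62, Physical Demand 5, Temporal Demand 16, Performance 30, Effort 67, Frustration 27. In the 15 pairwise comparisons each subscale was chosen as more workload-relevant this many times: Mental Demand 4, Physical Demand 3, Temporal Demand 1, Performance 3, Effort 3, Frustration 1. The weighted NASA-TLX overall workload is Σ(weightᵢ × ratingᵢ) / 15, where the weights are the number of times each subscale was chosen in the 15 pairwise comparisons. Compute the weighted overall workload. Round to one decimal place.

39.8

The tallies are the weights (they sum to 15).
Weighted sum = 4·62 + 3·5 + 1·16 + 3·30 + 3·67 + 1·27
            = 248 + 15 + 16 + 90 + 201 + 27 = 597.
Overall workload = 597 / 15 = 39.8000 ≈ 39.8.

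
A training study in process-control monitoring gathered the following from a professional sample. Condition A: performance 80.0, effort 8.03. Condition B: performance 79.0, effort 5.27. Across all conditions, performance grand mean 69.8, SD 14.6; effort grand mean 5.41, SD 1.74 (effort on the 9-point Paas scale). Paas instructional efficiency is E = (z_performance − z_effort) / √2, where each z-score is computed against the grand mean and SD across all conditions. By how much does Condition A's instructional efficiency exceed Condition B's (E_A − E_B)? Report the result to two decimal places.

Condition A: z_P = (80.0 − 69.8)/14.6 = 0.6986; z_E = (8.03 − 5.41)/1.74 = 1.5057; E_A = (0.6986 − 1.5057)/√2 = -0.5707.
Condition B: z_P = (79.0 − 69.8)/14.6 = 0.6301; z_E = (5.27 − 5.41)/1.74 = -0.0805; E_B = (0.6301 − (-0.0805))/√2 = 0.5025.
E_A − E_B = -0.5707 − 0.5025 = -1.0732 ≈ -1.07.

-1.07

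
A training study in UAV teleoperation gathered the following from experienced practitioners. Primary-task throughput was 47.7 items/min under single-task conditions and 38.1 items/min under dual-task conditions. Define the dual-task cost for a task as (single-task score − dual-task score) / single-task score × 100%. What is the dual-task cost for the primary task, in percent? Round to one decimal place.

Cost = (47.7 − 38.1) / 47.7 × 100%
     = 9.6000 / 47.7 × 100% = 20.1258%.
≈ 20.1%.

20.1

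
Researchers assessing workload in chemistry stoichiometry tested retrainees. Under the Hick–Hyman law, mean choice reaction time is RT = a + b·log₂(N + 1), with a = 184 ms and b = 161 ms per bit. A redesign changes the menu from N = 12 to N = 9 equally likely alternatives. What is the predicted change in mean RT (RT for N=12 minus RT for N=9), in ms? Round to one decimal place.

60.9

RT(12) = 184 + 161·log₂(13) = 184 + 161·3.7004 = 779.7644 ms.
RT(9) = 184 + 161·log₂(10) = 184 + 161·3.3219 = 718.8259 ms.
Difference = 779.7644 − 718.8259 = 60.9385 ≈ 60.9 ms.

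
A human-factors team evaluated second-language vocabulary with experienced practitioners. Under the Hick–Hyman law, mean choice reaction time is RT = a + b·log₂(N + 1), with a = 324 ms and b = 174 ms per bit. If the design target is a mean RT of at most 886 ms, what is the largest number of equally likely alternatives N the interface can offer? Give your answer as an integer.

8

Set 324 + 174·log₂(N + 1) ≤ 886.
log₂(N + 1) ≤ (886 − 324) / 174 = 3.2299.
N + 1 ≤ 2^3.2299 = 9.3820.
N ≤ 8.3820, so the largest integer N is 8.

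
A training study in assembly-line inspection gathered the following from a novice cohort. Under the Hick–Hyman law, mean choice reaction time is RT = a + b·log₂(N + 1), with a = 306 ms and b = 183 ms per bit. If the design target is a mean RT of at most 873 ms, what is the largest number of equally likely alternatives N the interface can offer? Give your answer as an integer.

Set 306 + 183·log₂(N + 1) ≤ 873.
log₂(N + 1) ≤ (873 − 306) / 183 = 3.0984.
N + 1 ≤ 2^3.0984 = 8.5647.
N ≤ 7.5647, so the largest integer N is 7.

7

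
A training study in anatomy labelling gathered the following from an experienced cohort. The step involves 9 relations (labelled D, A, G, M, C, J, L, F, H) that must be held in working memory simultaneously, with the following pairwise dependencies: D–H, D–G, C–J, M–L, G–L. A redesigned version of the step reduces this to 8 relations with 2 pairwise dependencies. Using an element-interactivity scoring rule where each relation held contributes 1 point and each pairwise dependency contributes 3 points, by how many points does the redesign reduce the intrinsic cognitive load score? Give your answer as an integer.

10

Original: 9 × 1 + 5 × 3 = 9 + 15 = 24.
Redesigned: 8 × 1 + 2 × 3 = 8 + 6 = 14.
Reduction = 24 − 14 = 10.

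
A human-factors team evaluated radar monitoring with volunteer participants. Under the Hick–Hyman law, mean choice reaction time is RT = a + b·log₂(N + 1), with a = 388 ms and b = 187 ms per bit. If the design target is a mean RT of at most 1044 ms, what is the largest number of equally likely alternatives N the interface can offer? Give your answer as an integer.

Set 388 + 187·log₂(N + 1) ≤ 1044.
log₂(N + 1) ≤ (1044 − 388) / 187 = 3.5080.
N + 1 ≤ 2^3.5080 = 11.3766.
N ≤ 10.3766, so the largest integer N is 10.

10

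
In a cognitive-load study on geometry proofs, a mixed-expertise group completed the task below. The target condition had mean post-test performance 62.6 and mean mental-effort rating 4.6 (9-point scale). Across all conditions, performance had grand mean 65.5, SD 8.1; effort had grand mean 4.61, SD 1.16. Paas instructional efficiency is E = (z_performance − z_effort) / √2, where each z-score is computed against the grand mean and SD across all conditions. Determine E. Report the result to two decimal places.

-0.25

z_performance = (62.6 − 65.5) / 8.1 = -2.9000 / 8.1 = -0.3580.
z_effort = (4.6 − 4.61) / 1.16 = -0.0100 / 1.16 = -0.0086.
z_P − z_E = -0.3580 − (-0.0086) = -0.3494.
E = -0.3494 / √2 = -0.3494 / 1.41421 = -0.2471 ≈ -0.25.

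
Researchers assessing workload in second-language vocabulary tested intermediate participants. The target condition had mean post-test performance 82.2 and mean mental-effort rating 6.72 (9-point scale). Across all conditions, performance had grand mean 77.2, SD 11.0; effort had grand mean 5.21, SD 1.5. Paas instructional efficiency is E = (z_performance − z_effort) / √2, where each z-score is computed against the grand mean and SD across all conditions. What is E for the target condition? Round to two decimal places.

z_performance = (82.2 − 77.2) / 11.0 = 5.0000 / 11.0 = 0.4545.
z_effort = (6.72 − 5.21) / 1.5 = 1.5100 / 1.5 = 1.0067.
z_P − z_E = 0.4545 − 1.0067 = -0.5522.
E = -0.5522 / √2 = -0.5522 / 1.41421 = -0.3905 ≈ -0.39.

-0.39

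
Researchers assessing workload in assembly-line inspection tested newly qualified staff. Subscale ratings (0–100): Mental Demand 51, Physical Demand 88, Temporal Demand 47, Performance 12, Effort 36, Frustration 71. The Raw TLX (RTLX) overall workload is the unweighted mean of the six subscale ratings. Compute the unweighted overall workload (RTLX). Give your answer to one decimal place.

50.8

Sum of ratings = 51 + 88 + 47 + 12 + 36 + 71 = 305.
RTLX = 305 / 6 = 50.8333 ≈ 50.8.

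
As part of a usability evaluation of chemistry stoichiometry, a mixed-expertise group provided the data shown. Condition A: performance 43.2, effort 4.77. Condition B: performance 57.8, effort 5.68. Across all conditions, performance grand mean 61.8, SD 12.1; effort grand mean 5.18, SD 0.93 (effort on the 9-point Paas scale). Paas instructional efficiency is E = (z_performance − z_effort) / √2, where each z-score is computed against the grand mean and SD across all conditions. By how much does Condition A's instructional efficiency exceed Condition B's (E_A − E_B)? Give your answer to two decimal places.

Condition A: z_P = (43.2 − 61.8)/12.1 = -1.5372; z_E = (4.77 − 5.18)/0.93 = -0.4409; E_A = (-1.5372 − (-0.4409))/√2 = -0.7752.
Condition B: z_P = (57.8 − 61.8)/12.1 = -0.3306; z_E = (5.68 − 5.18)/0.93 = 0.5376; E_B = (-0.3306 − 0.5376)/√2 = -0.6139.
E_A − E_B = -0.7752 − (-0.6139) = -0.1613 ≈ -0.16.

-0.16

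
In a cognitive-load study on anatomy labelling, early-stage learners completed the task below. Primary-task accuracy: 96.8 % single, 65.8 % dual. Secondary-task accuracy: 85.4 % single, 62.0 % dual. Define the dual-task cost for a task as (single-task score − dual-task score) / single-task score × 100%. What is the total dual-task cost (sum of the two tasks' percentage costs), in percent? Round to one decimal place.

Primary cost = (96.8 − 65.8) / 96.8 × 100% = 32.0248%.
Secondary cost = (85.4 − 62.0) / 85.4 × 100% = 27.4005%.
Total = 32.0248% + 27.4005% = 59.4253% ≈ 59.4%.

59.4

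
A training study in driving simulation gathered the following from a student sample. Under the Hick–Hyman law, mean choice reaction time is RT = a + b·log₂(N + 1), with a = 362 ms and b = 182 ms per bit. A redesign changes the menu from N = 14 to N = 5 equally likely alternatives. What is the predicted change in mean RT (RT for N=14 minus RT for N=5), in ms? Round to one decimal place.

240.6

RT(14) = 362 + 182·log₂(15) = 362 + 182·3.9069 = 1073.0558 ms.
RT(5) = 362 + 182·log₂(6) = 362 + 182·2.5850 = 832.4700 ms.
Difference = 1073.0558 − 832.4700 = 240.5858 ≈ 240.6 ms.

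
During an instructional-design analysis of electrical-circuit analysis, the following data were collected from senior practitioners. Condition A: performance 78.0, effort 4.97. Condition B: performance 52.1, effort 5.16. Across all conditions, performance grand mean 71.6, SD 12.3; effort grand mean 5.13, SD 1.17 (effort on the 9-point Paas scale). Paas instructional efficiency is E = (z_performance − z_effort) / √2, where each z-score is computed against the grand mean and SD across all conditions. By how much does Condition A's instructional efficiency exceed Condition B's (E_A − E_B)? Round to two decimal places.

Condition A: z_P = (78.0 − 71.6)/12.3 = 0.5203; z_E = (4.97 − 5.13)/1.17 = -0.1368; E_A = (0.5203 − (-0.1368))/√2 = 0.4646.
Condition B: z_P = (52.1 − 71.6)/12.3 = -1.5854; z_E = (5.16 − 5.13)/1.17 = 0.0256; E_B = (-1.5854 − 0.0256)/√2 = -1.1391.
E_A − E_B = 0.4646 − (-1.1391) = 1.6037 ≈ 1.60.

1.60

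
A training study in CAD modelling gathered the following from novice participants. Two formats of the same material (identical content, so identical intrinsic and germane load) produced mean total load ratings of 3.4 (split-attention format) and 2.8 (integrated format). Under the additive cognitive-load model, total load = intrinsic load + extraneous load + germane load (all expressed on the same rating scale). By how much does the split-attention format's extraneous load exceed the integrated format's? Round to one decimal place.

Intrinsic and germane load are equal across formats, so the difference in total load equals the difference in extraneous load.
Extraneous-load difference = 3.4 − 2.8 = 0.6.

0.6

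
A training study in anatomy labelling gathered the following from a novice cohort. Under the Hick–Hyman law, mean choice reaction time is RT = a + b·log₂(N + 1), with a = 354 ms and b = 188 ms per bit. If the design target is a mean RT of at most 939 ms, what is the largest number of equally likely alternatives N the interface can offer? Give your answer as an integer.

7

Set 354 + 188·log₂(N + 1) ≤ 939.
log₂(N + 1) ≤ (939 − 354) / 188 = 3.1117.
N + 1 ≤ 2^3.1117 = 8.6440.
N ≤ 7.6440, so the largest integer N is 7.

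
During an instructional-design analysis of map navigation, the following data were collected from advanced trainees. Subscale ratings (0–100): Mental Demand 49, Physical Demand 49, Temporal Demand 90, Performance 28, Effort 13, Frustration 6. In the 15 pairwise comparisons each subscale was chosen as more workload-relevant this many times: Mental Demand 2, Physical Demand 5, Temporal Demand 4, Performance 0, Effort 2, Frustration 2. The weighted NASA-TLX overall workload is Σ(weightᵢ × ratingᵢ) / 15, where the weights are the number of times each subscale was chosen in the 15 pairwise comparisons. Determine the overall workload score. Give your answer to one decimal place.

The tallies are the weights (they sum to 15).
Weighted sum = 2·49 + 5·49 + 4·90 + 0·28 + 2·13 + 2·6
            = 98 + 245 + 360 + 0 + 26 + 12 = 741.
Overall workload = 741 / 15 = 49.4000 ≈ 49.4.

49.4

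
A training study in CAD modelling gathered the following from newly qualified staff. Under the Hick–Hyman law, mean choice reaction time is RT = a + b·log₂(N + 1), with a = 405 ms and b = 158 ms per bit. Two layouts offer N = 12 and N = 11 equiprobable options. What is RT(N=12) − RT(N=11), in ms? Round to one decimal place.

18.2

RT(12) = 405 + 158·log₂(13) = 405 + 158·3.7004 = 989.6632 ms.
RT(11) = 405 + 158·log₂(12) = 405 + 158·3.5850 = 971.4300 ms.
Difference = 989.6632 − 971.4300 = 18.2332 ≈ 18.2 ms.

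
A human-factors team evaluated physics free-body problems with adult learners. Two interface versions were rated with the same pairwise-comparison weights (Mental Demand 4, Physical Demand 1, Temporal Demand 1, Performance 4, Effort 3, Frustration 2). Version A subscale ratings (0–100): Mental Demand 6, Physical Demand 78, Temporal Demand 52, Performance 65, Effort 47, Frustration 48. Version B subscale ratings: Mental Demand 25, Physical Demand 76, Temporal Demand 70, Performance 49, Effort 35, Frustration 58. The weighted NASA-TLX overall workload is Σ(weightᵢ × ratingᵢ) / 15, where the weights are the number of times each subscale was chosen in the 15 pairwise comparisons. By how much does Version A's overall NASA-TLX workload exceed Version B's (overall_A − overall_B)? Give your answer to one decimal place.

Version A weighted sum = 4·6 + 1·78 + 1·52 + 4·65 + 3·47 + 2·48 = 24 + 78 + 52 + 260 + 141 + 96 = 651; overall_A = 651/15 = 43.4000.
Version B weighted sum = 4·25 + 1·76 + 1·70 + 4·49 + 3·35 + 2·58 = 100 + 76 + 70 + 196 + 105 + 116 = 663; overall_B = 663/15 = 44.2000.
Difference = 43.4000 − 44.2000 = -0.8000 ≈ -0.8.

-0.8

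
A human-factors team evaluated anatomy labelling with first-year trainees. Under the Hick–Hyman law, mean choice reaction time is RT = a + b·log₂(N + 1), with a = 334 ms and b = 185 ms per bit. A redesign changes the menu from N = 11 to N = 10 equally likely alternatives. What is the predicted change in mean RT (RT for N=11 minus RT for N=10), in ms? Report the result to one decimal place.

23.2

RT(11) = 334 + 185·log₂(12) = 334 + 185·3.5850 = 997.2250 ms.
RT(10) = 334 + 185·log₂(11) = 334 + 185·3.4594 = 973.9890 ms.
Difference = 997.2250 − 973.9890 = 23.2360 ≈ 23.2 ms.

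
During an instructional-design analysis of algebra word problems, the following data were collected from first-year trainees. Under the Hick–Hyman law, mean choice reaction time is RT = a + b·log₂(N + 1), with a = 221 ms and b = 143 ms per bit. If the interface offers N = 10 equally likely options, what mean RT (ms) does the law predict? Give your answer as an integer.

log₂(10 + 1) = log₂(11) = 3.4594.
RT = 221 + 143 × 3.4594 = 221 + 494.6942 = 715.6942 ms.
≈ 716 ms.

716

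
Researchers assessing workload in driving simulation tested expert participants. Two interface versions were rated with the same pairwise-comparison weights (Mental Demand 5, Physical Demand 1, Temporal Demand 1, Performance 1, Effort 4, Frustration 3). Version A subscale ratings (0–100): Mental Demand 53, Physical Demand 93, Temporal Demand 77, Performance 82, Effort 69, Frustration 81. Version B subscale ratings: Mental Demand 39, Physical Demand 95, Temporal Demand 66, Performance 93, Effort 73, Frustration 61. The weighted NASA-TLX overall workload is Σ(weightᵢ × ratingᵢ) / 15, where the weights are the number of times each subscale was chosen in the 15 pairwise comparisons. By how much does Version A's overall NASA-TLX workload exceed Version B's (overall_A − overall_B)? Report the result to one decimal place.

Version A weighted sum = 5·53 + 1·93 + 1·77 + 1·82 + 4·69 + 3·81 = 265 + 93 + 77 + 82 + 276 + 243 = 1036; overall_A = 1036/15 = 69.0667.
Version B weighted sum = 5·39 + 1·95 + 1·66 + 1·93 + 4·73 + 3·61 = 195 + 95 + 66 + 93 + 292 + 183 = 924; overall_B = 924/15 = 61.6000.
Difference = 69.0667 − 61.6000 = 7.4667 ≈ 7.5.

7.5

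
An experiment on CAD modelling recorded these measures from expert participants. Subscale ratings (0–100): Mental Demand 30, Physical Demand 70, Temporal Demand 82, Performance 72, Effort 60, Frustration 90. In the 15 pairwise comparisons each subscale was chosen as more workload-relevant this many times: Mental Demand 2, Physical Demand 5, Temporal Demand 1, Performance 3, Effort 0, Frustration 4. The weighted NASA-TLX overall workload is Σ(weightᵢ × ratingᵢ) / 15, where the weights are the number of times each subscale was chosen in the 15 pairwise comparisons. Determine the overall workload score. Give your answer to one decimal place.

The tallies are the weights (they sum to 15).
Weighted sum = 2·30 + 5·70 + 1·82 + 3·72 + 0·60 + 4·90
            = 60 + 350 + 82 + 216 + 0 + 360 = 1068.
Overall workload = 1068 / 15 = 71.2000 ≈ 71.2.

71.2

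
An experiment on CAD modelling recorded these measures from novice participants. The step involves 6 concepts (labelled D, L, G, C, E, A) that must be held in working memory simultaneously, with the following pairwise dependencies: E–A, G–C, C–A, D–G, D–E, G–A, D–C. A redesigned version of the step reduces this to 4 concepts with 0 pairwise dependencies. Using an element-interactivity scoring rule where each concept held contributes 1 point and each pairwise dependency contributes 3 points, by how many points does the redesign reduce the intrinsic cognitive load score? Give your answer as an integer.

Original: 6 × 1 + 7 × 3 = 6 + 21 = 27.
Redesigned: 4 × 1 + 0 × 3 = 4 + 0 = 4.
Reduction = 27 − 4 = 23.

23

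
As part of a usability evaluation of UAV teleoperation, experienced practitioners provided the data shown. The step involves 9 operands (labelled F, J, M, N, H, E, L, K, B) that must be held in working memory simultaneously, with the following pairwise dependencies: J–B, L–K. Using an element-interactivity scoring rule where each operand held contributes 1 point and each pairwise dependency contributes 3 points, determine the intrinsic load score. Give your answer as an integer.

15

Count of operands held simultaneously: 9.
Count of pairwise dependencies listed: 2.
Element contribution: 9 × 1 = 9.
Interaction contribution: 2 × 3 = 6.
Intrinsic load = 9 + 6 = 15.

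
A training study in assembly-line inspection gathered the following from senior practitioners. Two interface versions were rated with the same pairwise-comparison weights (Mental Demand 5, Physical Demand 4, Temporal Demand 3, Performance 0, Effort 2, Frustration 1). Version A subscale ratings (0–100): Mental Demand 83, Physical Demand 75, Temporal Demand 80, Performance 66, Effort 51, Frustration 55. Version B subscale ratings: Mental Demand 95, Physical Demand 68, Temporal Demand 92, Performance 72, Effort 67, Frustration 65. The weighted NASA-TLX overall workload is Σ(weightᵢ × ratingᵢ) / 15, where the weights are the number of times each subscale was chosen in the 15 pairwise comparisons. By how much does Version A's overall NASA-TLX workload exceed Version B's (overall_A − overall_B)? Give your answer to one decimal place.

Version A weighted sum = 5·83 + 4·75 + 3·80 + 0·66 + 2·51 + 1·55 = 415 + 300 + 240 + 0 + 102 + 55 = 1112; overall_A = 1112/15 = 74.1333.
Version B weighted sum = 5·95 + 4·68 + 3·92 + 0·72 + 2·67 + 1·65 = 475 + 272 + 276 + 0 + 134 + 65 = 1222; overall_B = 1222/15 = 81.4667.
Difference = 74.1333 − 81.4667 = -7.3334 ≈ -7.3.

-7.3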